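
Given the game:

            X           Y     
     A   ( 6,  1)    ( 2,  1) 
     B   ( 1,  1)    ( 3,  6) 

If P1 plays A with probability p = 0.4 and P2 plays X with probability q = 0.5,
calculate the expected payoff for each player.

E[P1] = 2.8, E[P2] = 2.5

Work:
E[P1] = p·q·π₁(A,X) + p·(1-q)·π₁(A,Y) + (1-p)·q·π₁(B,X) + (1-p)·(1-q)·π₁(B,Y)
= 0.4·0.5·6 + 0.4·0.5·2 + 0.6·0.5·1 + 0.6·0.5·3
= 2.8

E[P2] = 2.5 (similar calculation)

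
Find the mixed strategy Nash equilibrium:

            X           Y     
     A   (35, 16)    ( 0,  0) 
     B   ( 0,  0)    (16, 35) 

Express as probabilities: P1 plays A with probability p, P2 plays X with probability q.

p = 0.6863, q = 0.3137

Work:
Find probabilities that make opponent indifferent:
P2 chooses q to make P1 indifferent between A and B
P1 chooses p to make P2 indifferent between X and Y
Mixed NE: P1 plays (A: 0.6863, B: 0.3137), P2 plays (X: 0.3137, Y: 0.6863)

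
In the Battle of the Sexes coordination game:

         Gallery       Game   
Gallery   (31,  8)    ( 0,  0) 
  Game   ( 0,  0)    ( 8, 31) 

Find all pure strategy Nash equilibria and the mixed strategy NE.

Pure NE: (Gallery, Gallery) and (Game, Game); Mixed NE: p = 0.7949, q = 0.2051

Work:
Check pure NE:
(Gallery, Gallery): (31, 8) - no unilateral deviation beneficial
(Game, Game): (8, 31) - no unilateral deviation beneficial
Mixed NE: P1 plays Gallery with p = 0.7949, P2 plays Gallery with q = 0.2051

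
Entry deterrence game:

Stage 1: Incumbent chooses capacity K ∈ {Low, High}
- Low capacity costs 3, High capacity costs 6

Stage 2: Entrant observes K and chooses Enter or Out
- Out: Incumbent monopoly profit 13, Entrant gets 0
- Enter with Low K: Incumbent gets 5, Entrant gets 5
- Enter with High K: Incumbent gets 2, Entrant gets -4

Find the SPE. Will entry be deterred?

SPE: (High, Enter|Low, Out|High); Entry deterred. Incumbent net profit = 7

Work:
After Low K: Entrant enters (5 > 0)
After High K: Entrant stays out (-4 < 0)
Incumbent: Low → 5−3=2, High → 13−6=7
Incumbent chooses High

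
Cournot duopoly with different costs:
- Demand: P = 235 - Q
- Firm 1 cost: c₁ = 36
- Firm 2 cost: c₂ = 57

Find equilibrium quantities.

q₁* = 73.33, q₂* = 52.33

Work:
Reaction: q₁ = (235 - 36 - q₂)/2
Reaction: q₂ = (235 - 57 - q₁)/2
Solve simultaneously:
q₁* = (235 - 2×36 + 57)/3 = 73.33
q₂* = (235 - 2×57 + 36)/3 = 52.33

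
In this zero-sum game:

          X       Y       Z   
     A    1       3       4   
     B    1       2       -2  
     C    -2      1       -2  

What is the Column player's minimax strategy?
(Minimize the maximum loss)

Column should play X, value = 1

Work:
Column player minimizes Row's maximum payoff:
Column X: max payoff to Row = 1
Column Y: max payoff to Row = 3
Column Z: max payoff to Row = 4
Minimum is 1, achieved by column X.
Minimax strategy: X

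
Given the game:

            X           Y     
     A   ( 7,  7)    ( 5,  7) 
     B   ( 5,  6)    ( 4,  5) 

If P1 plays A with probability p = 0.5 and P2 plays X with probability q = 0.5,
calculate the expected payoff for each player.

E[P1] = 5.25, E[P2] = 6.25

Work:
E[P1] = p·q·π₁(A,X) + p·(1-q)·π₁(A,Y) + (1-p)·q·π₁(B,X) + (1-p)·(1-q)·π₁(B,Y)
= 0.5·0.5·7 + 0.5·0.5·5 + 0.5·0.5·5 + 0.5·0.5·4
= 5.25

E[P2] = 6.25 (similar calculation)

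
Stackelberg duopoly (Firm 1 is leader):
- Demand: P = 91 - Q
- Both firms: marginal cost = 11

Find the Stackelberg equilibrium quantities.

q₁* (leader) = 40.0, q₂* (follower) = 20.0

Work:
Follower's reaction: q₂ = (a - c - q₁)/2
Leader substitutes: π₁ = q₁·(a - q₁ - (a-c-q₁)/2 - c)
FOC: q₁* = (91 - 11)/2 = 40.00
Then: q₂* = (91 - 11 - 40.0)/2 = 20.00
Leader has first-mover advantage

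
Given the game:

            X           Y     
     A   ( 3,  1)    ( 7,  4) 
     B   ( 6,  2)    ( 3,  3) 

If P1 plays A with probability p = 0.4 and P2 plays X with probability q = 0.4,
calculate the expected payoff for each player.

E[P1] = 4.68, E[P2] = 2.68

Work:
E[P1] = p·q·π₁(A,X) + p·(1-q)·π₁(A,Y) + (1-p)·q·π₁(B,X) + (1-p)·(1-q)·π₁(B,Y)
= 0.4·0.4·3 + 0.4·0.6·7 + 0.6·0.4·6 + 0.6·0.6·3
= 4.68

E[P2] = 2.68 (similar calculation)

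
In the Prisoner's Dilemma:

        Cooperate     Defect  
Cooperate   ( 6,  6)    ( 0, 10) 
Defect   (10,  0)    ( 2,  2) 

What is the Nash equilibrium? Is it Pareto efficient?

(Defect, Defect) is NE; not Pareto efficient

Work:
Defect dominates Cooperate for both players:
If P2 cooperates: Defect (10) > Cooperate (6)
If P2 defects: Defect (2) > Cooperate (0)
NE: (Defect, Defect) with payoff (2, 2)
But (Cooperate, Cooperate) = (6, 6) Pareto dominates (2, 2)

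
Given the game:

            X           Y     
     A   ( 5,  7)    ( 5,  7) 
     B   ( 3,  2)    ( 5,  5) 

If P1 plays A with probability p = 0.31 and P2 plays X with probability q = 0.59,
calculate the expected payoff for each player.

E[P1] = 4.1858, E[P2] = 4.3987

Work:
E[P1] = p·q·π₁(A,X) + p·(1-q)·π₁(A,Y) + (1-p)·q·π₁(B,X) + (1-p)·(1-q)·π₁(B,Y)
= 0.31·0.59·5 + 0.31·0.41·5 + 0.69·0.59·3 + 0.69·0.41·5
= 4.1858

E[P2] = 4.3987 (similar calculation)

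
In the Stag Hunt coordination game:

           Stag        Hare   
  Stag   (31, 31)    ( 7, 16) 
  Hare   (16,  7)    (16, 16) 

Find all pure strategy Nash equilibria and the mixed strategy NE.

Pure NE: (Stag, Stag) and (Hare, Hare); Mixed NE: p = 0.375, q = 0.375

Work:
Check pure NE:
(Stag, Stag): (31, 31) - no unilateral deviation beneficial
(Hare, Hare): (16, 16) - no unilateral deviation beneficial
Mixed NE: P1 plays Stag with p = 0.375, P2 plays Stag with q = 0.375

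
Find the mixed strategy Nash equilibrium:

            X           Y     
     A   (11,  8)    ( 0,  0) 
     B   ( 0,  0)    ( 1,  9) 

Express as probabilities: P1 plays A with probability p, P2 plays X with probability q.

p = 0.5294, q = 0.0833

Work:
Find probabilities that make opponent indifferent:
P2 chooses q to make P1 indifferent between A and B
P1 chooses p to make P2 indifferent between X and Y
Mixed NE: P1 plays (A: 0.5294, B: 0.4706), P2 plays (X: 0.0833, Y: 0.9167)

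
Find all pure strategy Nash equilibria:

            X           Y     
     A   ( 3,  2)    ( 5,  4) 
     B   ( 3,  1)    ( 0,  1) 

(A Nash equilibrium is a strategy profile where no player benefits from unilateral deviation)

Nash equilibrium: (A, Y), (B, X)

Work:
Best responses:
  P1 vs X: payoffs [3, 3] → best response A/B (payoff 3)
  P1 vs Y: payoffs [5, 0] → best response A (payoff 5)
  P2 vs A: payoffs [2, 4] → best response Y (payoff 4)
  P2 vs B: payoffs [1, 1] → best response X/Y (payoff 1)
Mutual best responses: (A,Y), (B,X) → Nash equilibria.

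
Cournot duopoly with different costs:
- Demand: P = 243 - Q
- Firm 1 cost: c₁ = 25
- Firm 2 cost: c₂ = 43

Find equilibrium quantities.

q₁* = 78.67, q₂* = 60.67

Work:
Reaction: q₁ = (243 - 25 - q₂)/2
Reaction: q₂ = (243 - 43 - q₁)/2
Solve simultaneously:
q₁* = (243 - 2×25 + 43)/3 = 78.67
q₂* = (243 - 2×43 + 25)/3 = 60.67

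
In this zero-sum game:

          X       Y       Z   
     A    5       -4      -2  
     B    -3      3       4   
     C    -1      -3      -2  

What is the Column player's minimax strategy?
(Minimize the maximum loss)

Column should play Y, value = 3

Work:
Column player minimizes Row's maximum payoff:
Column X: max payoff to Row = 5
Column Y: max payoff to Row = 3
Column Z: max payoff to Row = 4
Minimum is 3, achieved by column Y.
Minimax strategy: Y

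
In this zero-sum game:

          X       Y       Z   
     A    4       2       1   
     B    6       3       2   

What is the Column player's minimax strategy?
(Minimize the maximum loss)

Column should play Z, value = 2

Work:
Column player minimizes Row's maximum payoff:
Column X: max payoff to Row = 6
Column Y: max payoff to Row = 3
Column Z: max payoff to Row = 2
Minimum is 2, achieved by column Z.
Minimax strategy: Z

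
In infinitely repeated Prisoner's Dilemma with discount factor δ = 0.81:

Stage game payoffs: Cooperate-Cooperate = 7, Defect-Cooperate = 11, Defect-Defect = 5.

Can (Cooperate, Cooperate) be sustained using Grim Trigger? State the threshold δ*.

δ* = 0.6667; since δ = 0.81 ≥ 0.6667, cooperation can be sustained

Work:
For Grim Trigger:
Cooperate forever: 7/(1-δ)
Defect then punished: 11 + 5·δ/(1-δ)
Need: 7/(1-δ) ≥ 11 + 5·δ/(1-δ)
Solving: δ ≥ (T-R)/(T-P) = (11-7)/(11-5) = 0.6667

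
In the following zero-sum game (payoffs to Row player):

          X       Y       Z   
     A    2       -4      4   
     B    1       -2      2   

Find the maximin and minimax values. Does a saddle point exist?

Maximin = -2, Minimax = -2, Saddle: True

Work:
Row minimums: [-4, -2] → maximin = -2
Column maximums: [2, -2, 4] → minimax = -2
Saddle point exists! Game value = -2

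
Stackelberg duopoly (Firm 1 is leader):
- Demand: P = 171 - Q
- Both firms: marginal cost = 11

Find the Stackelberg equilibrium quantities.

q₁* (leader) = 80.0, q₂* (follower) = 40.0

Work:
Follower's reaction: q₂ = (a - c - q₁)/2
Leader substitutes: π₁ = q₁·(a - q₁ - (a-c-q₁)/2 - c)
FOC: q₁* = (171 - 11)/2 = 80.00
Then: q₂* = (171 - 11 - 80.0)/2 = 40.00
Leader has first-mover advantage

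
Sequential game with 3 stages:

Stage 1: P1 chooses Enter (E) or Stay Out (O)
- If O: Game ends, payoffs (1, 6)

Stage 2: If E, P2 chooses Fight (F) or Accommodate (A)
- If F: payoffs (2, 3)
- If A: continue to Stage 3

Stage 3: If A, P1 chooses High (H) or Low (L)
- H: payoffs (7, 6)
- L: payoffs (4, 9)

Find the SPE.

SPE: (E, A, H); Outcome (7, 6)

Work:
Stage 3: P1 chooses H (7 vs 4)
Stage 2: P2: F->3, A->6 (anticipating H). Choose A
Stage 1: P1: O->1, E->7 (anticipating A, H). Choose E
SPE path: E -> A -> H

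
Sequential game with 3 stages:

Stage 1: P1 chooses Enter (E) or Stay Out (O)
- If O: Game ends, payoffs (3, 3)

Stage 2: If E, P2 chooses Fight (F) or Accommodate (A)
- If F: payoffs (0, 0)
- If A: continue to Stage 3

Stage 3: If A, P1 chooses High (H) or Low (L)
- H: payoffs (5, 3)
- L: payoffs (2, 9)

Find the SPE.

SPE: (E, A, H); Outcome (5, 3)

Work:
Stage 3: P1 chooses H (5 vs 2)
Stage 2: P2: F->0, A->3 (anticipating H). Choose A
Stage 1: P1: O->3, E->5 (anticipating A, H). Choose E
SPE path: E -> A -> H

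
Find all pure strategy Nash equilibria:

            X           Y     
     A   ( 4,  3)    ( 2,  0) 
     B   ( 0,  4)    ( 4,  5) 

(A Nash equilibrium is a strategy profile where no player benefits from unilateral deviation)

Nash equilibrium: (A, X), (B, Y)

Work:
Best responses:
  P1 vs X: payoffs [4, 0] → best response A (payoff 4)
  P1 vs Y: payoffs [2, 4] → best response B (payoff 4)
  P2 vs A: payoffs [3, 0] → best response X (payoff 3)
  P2 vs B: payoffs [4, 5] → best response Y (payoff 5)
Mutual best responses: (A,X), (B,Y) → Nash equilibria.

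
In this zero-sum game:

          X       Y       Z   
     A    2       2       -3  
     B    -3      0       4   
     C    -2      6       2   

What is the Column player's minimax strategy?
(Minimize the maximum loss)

Column should play X, value = 2

Work:
Column player minimizes Row's maximum payoff:
Column X: max payoff to Row = 2
Column Y: max payoff to Row = 6
Column Z: max payoff to Row = 4
Minimum is 2, achieved by column X.
Minimax strategy: X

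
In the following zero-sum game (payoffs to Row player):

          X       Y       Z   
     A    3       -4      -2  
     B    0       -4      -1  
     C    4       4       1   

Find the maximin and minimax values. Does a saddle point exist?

Maximin = 1, Minimax = 1, Saddle: True

Work:
Row minimums: [-4, -4, 1] → maximin = 1
Column maximums: [4, 4, 1] → minimax = 1
Saddle point exists! Game value = 1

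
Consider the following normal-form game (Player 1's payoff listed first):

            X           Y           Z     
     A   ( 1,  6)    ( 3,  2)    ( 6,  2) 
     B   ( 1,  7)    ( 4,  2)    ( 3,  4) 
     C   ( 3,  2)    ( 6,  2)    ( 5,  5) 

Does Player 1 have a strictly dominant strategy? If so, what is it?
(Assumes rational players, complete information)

No strictly dominant strategy exists for Player 1

Work:
A strategy strictly dominates another if it gives a strictly higher payoff against every opponent action. Compare each pair of P1's strategies column-by-column:
  A vs B: [1 vs 1, 3 vs 4, 6 vs 3] → A does not strictly dominate B (column X: 1 ≤ 1)
  A vs C: [1 vs 3, 3 vs 6, 6 vs 5] → A does not strictly dominate C (column X: 1 ≤ 3)
  B vs A: [1 vs 1, 4 vs 3, 3 vs 6] → B does not strictly dominate A (column X: 1 ≤ 1)
  B vs C: [1 vs 3, 4 vs 6, 3 vs 5] → B does not strictly dominate C (column X: 1 ≤ 3)
  C vs A: [3 vs 1, 6 vs 3, 5 vs 6] → C does not strictly dominate A (column Z: 5 ≤ 6)
  C vs B: [3 vs 1, 6 vs 4, 5 vs 3] → C strictly dominates B
No single strategy strictly dominates all others → no strictly dominant strategy.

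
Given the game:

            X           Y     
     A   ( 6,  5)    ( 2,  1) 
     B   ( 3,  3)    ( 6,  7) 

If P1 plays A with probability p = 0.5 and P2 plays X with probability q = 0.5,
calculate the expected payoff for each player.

E[P1] = 4.25, E[P2] = 4.0

Work:
E[P1] = p·q·π₁(A,X) + p·(1-q)·π₁(A,Y) + (1-p)·q·π₁(B,X) + (1-p)·(1-q)·π₁(B,Y)
= 0.5·0.5·6 + 0.5·0.5·2 + 0.5·0.5·3 + 0.5·0.5·6
= 4.25

E[P2] = 4.0 (similar calculation)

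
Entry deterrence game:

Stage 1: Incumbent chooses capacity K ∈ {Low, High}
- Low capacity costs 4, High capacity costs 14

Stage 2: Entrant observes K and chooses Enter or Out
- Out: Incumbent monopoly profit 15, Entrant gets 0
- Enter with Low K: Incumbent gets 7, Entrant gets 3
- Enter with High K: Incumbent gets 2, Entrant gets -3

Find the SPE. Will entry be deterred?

SPE: (Low, Enter|Low, Out|High); Entry not deterred. Incumbent net profit = 3, Entrant gets 3

Work:
After Low K: Entrant enters (3 > 0)
After High K: Entrant stays out (-3 < 0)
Incumbent: Low → 7−4=3, High → 15−14=1
Incumbent chooses Low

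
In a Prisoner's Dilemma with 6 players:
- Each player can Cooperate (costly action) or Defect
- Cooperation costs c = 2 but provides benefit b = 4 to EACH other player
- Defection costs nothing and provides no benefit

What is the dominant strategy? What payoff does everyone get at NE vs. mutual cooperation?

Dominant: Defect; NE payoff = 0; Coop payoff = 18

Work:
Defect dominates (saves cost c = 2, benefit to others is external)
NE: All defect → everyone gets 0
If all cooperate: each receives (5)×4 - 2 = 18
Social dilemma: 18 > 0 but NE gives 0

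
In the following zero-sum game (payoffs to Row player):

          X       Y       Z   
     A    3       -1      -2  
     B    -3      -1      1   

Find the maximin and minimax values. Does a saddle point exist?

Maximin = -2, Minimax = -1, Saddle: False

Work:
Row minimums: [-2, -3] → maximin = -2
Column maximums: [3, -1, 1] → minimax = -1
No saddle point (maximin ≠ minimax). Mixed strategy needed.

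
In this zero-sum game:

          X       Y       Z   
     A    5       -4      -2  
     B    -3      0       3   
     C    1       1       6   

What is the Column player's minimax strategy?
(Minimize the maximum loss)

Column should play Y, value = 1

Work:
Column player minimizes Row's maximum payoff:
Column X: max payoff to Row = 5
Column Y: max payoff to Row = 1
Column Z: max payoff to Row = 6
Minimum is 1, achieved by column Y.
Minimax strategy: Y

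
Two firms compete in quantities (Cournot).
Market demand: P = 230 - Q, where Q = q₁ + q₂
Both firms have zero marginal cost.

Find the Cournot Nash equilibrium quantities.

q₁* = q₂* = 76.67; P* = 76.67

Work:
Profit: π_i = P·q_i = (a - q_i - q_j)·q_i
FOC: ∂π_i/∂q_i = a - 2q_i - q_j = 0
Reaction function: q_i = (230 - q_j)/2
Symmetry: q* = 230/3 = 76.67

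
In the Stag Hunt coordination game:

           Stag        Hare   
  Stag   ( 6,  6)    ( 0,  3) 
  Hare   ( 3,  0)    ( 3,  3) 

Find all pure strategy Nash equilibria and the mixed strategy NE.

Pure NE: (Stag, Stag) and (Hare, Hare); Mixed NE: p = 0.5, q = 0.5

Work:
Check pure NE:
(Stag, Stag): (6, 6) - no unilateral deviation beneficial
(Hare, Hare): (3, 3) - no unilateral deviation beneficial
Mixed NE: P1 plays Stag with p = 0.5, P2 plays Stag with q = 0.5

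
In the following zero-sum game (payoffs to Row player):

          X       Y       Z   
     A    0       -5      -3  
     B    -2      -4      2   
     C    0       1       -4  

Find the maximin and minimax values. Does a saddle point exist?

Maximin = -4, Minimax = 0, Saddle: False

Work:
Row minimums: [-5, -4, -4] → maximin = -4
Column maximums: [0, 1, 2] → minimax = 0
No saddle point (maximin ≠ minimax). Mixed strategy needed.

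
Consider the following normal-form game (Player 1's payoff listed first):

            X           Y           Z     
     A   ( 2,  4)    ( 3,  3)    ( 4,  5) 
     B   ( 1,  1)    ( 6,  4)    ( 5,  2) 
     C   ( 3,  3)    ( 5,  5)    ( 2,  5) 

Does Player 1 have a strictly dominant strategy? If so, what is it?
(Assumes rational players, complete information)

No strictly dominant strategy exists for Player 1

Work:
A strategy strictly dominates another if it gives a strictly higher payoff against every opponent action. Compare each pair of P1's strategies column-by-column:
  A vs B: [2 vs 1, 3 vs 6, 4 vs 5] → A does not strictly dominate B (column Y: 3 ≤ 6)
  A vs C: [2 vs 3, 3 vs 5, 4 vs 2] → A does not strictly dominate C (column X: 2 ≤ 3)
  B vs A: [1 vs 2, 6 vs 3, 5 vs 4] → B does not strictly dominate A (column X: 1 ≤ 2)
  B vs C: [1 vs 3, 6 vs 5, 5 vs 2] → B does not strictly dominate C (column X: 1 ≤ 3)
  C vs A: [3 vs 2, 5 vs 3, 2 vs 4] → C does not strictly dominate A (column Z: 2 ≤ 4)
  C vs B: [3 vs 1, 5 vs 6, 2 vs 5] → C does not strictly dominate B (column Y: 5 ≤ 6)
No single strategy strictly dominates all others → no strictly dominant strategy.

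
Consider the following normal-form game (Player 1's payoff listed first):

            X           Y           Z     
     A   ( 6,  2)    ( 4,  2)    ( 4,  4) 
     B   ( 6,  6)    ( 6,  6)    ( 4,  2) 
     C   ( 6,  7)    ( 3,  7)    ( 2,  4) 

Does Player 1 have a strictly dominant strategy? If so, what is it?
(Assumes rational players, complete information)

No strictly dominant strategy exists for Player 1

Work:
A strategy strictly dominates another if it gives a strictly higher payoff against every opponent action. Compare each pair of P1's strategies column-by-column:
  A vs B: [6 vs 6, 4 vs 6, 4 vs 4] → A does not strictly dominate B (column X: 6 ≤ 6)
  A vs C: [6 vs 6, 4 vs 3, 4 vs 2] → A does not strictly dominate C (column X: 6 ≤ 6)
  B vs A: [6 vs 6, 6 vs 4, 4 vs 4] → B does not strictly dominate A (column X: 6 ≤ 6)
  B vs C: [6 vs 6, 6 vs 3, 4 vs 2] → B does not strictly dominate C (column X: 6 ≤ 6)
  C vs A: [6 vs 6, 3 vs 4, 2 vs 4] → C does not strictly dominate A (column X: 6 ≤ 6)
  C vs B: [6 vs 6, 3 vs 6, 2 vs 4] → C does not strictly dominate B (column X: 6 ≤ 6)
No single strategy strictly dominates all others → no strictly dominant strategy.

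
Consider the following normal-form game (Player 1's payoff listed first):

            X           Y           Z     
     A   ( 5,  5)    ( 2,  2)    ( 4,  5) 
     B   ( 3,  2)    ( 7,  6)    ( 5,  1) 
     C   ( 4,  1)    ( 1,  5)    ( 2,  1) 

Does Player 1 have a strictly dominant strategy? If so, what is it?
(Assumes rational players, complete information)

No strictly dominant strategy exists for Player 1

Work:
A strategy strictly dominates another if it gives a strictly higher payoff against every opponent action. Compare each pair of P1's strategies column-by-column:
  A vs B: [5 vs 3, 2 vs 7, 4 vs 5] → A does not strictly dominate B (column Y: 2 ≤ 7)
  A vs C: [5 vs 4, 2 vs 1, 4 vs 2] → A strictly dominates C
  B vs A: [3 vs 5, 7 vs 2, 5 vs 4] → B does not strictly dominate A (column X: 3 ≤ 5)
  B vs C: [3 vs 4, 7 vs 1, 5 vs 2] → B does not strictly dominate C (column X: 3 ≤ 4)
  C vs A: [4 vs 5, 1 vs 2, 2 vs 4] → C does not strictly dominate A (column X: 4 ≤ 5)
  C vs B: [4 vs 3, 1 vs 7, 2 vs 5] → C does not strictly dominate B (column Y: 1 ≤ 7)
No single strategy strictly dominates all others → no strictly dominant strategy.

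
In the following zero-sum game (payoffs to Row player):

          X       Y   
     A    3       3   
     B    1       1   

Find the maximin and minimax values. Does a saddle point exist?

Maximin = 3, Minimax = 3, Saddle: True

Work:
Row minimums: [3, 1] → maximin = 3
Column maximums: [3, 3] → minimax = 3
Saddle point exists! Game value = 3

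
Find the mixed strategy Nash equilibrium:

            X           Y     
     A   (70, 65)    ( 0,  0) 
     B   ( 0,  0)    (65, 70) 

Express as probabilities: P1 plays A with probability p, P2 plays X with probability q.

p = 0.5185, q = 0.4815

Work:
Find probabilities that make opponent indifferent:
P2 chooses q to make P1 indifferent between A and B
P1 chooses p to make P2 indifferent between X and Y
Mixed NE: P1 plays (A: 0.5185, B: 0.4815), P2 plays (X: 0.4815, Y: 0.5185)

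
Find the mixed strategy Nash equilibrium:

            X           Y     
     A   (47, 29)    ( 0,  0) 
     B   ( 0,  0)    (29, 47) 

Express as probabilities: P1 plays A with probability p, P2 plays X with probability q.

p = 0.6184, q = 0.3816

Work:
Find probabilities that make opponent indifferent:
P2 chooses q to make P1 indifferent between A and B
P1 chooses p to make P2 indifferent between X and Y
Mixed NE: P1 plays (A: 0.6184, B: 0.3816), P2 plays (X: 0.3816, Y: 0.6184)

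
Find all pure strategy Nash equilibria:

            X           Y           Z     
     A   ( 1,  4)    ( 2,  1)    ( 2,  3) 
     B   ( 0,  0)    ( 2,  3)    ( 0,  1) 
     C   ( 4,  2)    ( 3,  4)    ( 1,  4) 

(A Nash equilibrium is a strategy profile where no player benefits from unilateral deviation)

Nash equilibrium: (C, Y)

Work:
Best responses:
  P1 vs X: payoffs [1, 0, 4] → best response C (payoff 4)
  P1 vs Y: payoffs [2, 2, 3] → best response C (payoff 3)
  P1 vs Z: payoffs [2, 0, 1] → best response A (payoff 2)
  P2 vs A: payoffs [4, 1, 3] → best response X (payoff 4)
  P2 vs B: payoffs [0, 3, 1] → best response Y (payoff 3)
  P2 vs C: payoffs [2, 4, 4] → best response Y/Z (payoff 4)
Mutual best responses: (C,Y) → Nash equilibria.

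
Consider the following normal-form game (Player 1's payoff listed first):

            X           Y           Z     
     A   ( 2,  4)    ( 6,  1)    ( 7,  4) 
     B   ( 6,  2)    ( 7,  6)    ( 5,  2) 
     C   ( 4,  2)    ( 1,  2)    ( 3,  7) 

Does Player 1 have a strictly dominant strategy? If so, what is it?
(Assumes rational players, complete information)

No strictly dominant strategy exists for Player 1

Work:
A strategy strictly dominates another if it gives a strictly higher payoff against every opponent action. Compare each pair of P1's strategies column-by-column:
  A vs B: [2 vs 6, 6 vs 7, 7 vs 5] → A does not strictly dominate B (column X: 2 ≤ 6)
  A vs C: [2 vs 4, 6 vs 1, 7 vs 3] → A does not strictly dominate C (column X: 2 ≤ 4)
  B vs A: [6 vs 2, 7 vs 6, 5 vs 7] → B does not strictly dominate A (column Z: 5 ≤ 7)
  B vs C: [6 vs 4, 7 vs 1, 5 vs 3] → B strictly dominates C
  C vs A: [4 vs 2, 1 vs 6, 3 vs 7] → C does not strictly dominate A (column Y: 1 ≤ 6)
  C vs B: [4 vs 6, 1 vs 7, 3 vs 5] → C does not strictly dominate B (column X: 4 ≤ 6)
No single strategy strictly dominates all others → no strictly dominant strategy.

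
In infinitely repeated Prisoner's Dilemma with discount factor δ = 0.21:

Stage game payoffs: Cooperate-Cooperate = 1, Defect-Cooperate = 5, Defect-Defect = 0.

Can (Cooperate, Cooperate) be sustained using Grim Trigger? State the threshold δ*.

δ* = 0.8; since δ = 0.21 < 0.8, cooperation cannot be sustained

Work:
For Grim Trigger:
Cooperate forever: 1/(1-δ)
Defect then punished: 5 + 0·δ/(1-δ)
Need: 1/(1-δ) ≥ 5 + 0·δ/(1-δ)
Solving: δ ≥ (T-R)/(T-P) = (5-1)/(5-0) = 0.8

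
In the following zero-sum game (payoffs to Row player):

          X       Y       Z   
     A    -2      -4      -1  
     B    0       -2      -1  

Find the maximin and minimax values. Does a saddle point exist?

Maximin = -2, Minimax = -2, Saddle: True

Work:
Row minimums: [-4, -2] → maximin = -2
Column maximums: [0, -2, -1] → minimax = -2
Saddle point exists! Game value = -2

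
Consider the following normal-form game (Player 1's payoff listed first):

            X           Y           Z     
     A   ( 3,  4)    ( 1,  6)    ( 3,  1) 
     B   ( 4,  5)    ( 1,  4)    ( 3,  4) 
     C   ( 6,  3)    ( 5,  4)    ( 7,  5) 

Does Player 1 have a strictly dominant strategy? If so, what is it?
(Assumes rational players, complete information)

Yes, Player 1's strictly dominant strategy is C

Work:
A strategy strictly dominates another if it gives a strictly higher payoff against every opponent action. Compare each pair of P1's strategies column-by-column:
  A vs B: [3 vs 4, 1 vs 1, 3 vs 3] → A does not strictly dominate B (column X: 3 ≤ 4)
  A vs C: [3 vs 6, 1 vs 5, 3 vs 7] → A does not strictly dominate C (column X: 3 ≤ 6)
  B vs A: [4 vs 3, 1 vs 1, 3 vs 3] → B does not strictly dominate A (column Y: 1 ≤ 1)
  B vs C: [4 vs 6, 1 vs 5, 3 vs 7] → B does not strictly dominate C (column X: 4 ≤ 6)
  C vs A: [6 vs 3, 5 vs 1, 7 vs 3] → C strictly dominates A
  C vs B: [6 vs 4, 5 vs 1, 7 vs 3] → C strictly dominates B
C strictly dominates every other strategy → strictly dominant.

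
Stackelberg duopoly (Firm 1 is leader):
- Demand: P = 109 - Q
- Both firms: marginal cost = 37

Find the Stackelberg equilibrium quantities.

q₁* (leader) = 36.0, q₂* (follower) = 18.0

Work:
Follower's reaction: q₂ = (a - c - q₁)/2
Leader substitutes: π₁ = q₁·(a - q₁ - (a-c-q₁)/2 - c)
FOC: q₁* = (109 - 37)/2 = 36.00
Then: q₂* = (109 - 37 - 36.0)/2 = 18.00
Leader has first-mover advantage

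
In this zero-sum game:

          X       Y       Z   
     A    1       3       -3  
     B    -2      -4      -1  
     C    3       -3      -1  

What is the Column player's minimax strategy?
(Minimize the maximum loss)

Column should play Z, value = -1

Work:
Column player minimizes Row's maximum payoff:
Column X: max payoff to Row = 3
Column Y: max payoff to Row = 3
Column Z: max payoff to Row = -1
Minimum is -1, achieved by column Z.
Minimax strategy: Z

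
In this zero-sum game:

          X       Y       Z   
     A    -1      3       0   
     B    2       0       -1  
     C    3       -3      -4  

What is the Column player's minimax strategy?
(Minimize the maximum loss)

Column should play Z, value = 0

Work:
Column player minimizes Row's maximum payoff:
Column X: max payoff to Row = 3
Column Y: max payoff to Row = 3
Column Z: max payoff to Row = 0
Minimum is 0, achieved by column Z.
Minimax strategy: Z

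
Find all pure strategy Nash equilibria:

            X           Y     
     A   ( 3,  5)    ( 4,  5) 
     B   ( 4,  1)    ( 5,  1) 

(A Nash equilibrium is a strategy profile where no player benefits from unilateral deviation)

Nash equilibrium: (B, X), (B, Y)

Work:
Best responses:
  P1 vs X: payoffs [3, 4] → best response B (payoff 4)
  P1 vs Y: payoffs [4, 5] → best response B (payoff 5)
  P2 vs A: payoffs [5, 5] → best response X/Y (payoff 5)
  P2 vs B: payoffs [1, 1] → best response X/Y (payoff 1)
Mutual best responses: (B,X), (B,Y) → Nash equilibria.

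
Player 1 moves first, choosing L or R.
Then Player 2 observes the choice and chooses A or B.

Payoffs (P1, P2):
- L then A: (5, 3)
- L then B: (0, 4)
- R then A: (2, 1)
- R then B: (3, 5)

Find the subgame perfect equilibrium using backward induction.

P1 plays R, P2 plays B after L and B after R; Payoff (3, 5)

Work:
Backward induction:
After L: P2 chooses B → P1 gets 0
After R: P2 chooses B → P1 gets 3
P1 chooses R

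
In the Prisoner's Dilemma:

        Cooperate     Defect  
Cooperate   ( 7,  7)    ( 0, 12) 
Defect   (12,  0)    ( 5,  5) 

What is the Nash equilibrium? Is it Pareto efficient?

(Defect, Defect) is NE; not Pareto efficient

Work:
Defect dominates Cooperate for both players:
If P2 cooperates: Defect (12) > Cooperate (7)
If P2 defects: Defect (5) > Cooperate (0)
NE: (Defect, Defect) with payoff (5, 5)
But (Cooperate, Cooperate) = (7, 7) Pareto dominates (5, 5)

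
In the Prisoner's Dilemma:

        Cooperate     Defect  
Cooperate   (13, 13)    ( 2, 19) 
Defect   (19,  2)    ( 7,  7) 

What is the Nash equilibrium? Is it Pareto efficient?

(Defect, Defect) is NE; not Pareto efficient

Work:
Defect dominates Cooperate for both players:
If P2 cooperates: Defect (19) > Cooperate (13)
If P2 defects: Defect (7) > Cooperate (2)
NE: (Defect, Defect) with payoff (7, 7)
But (Cooperate, Cooperate) = (13, 13) Pareto dominates (7, 7)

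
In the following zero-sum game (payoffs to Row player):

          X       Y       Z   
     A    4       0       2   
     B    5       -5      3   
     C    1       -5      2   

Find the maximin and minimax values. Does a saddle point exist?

Maximin = 0, Minimax = 0, Saddle: True

Work:
Row minimums: [0, -5, -5] → maximin = 0
Column maximums: [5, 0, 3] → minimax = 0
Saddle point exists! Game value = 0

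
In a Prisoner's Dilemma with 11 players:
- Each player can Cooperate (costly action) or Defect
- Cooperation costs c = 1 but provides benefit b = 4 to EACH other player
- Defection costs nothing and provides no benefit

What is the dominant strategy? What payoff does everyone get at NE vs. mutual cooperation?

Dominant: Defect; NE payoff = 0; Coop payoff = 39

Work:
Defect dominates (saves cost c = 1, benefit to others is external)
NE: All defect → everyone gets 0
If all cooperate: each receives (10)×4 - 1 = 39
Social dilemma: 39 > 0 but NE gives 0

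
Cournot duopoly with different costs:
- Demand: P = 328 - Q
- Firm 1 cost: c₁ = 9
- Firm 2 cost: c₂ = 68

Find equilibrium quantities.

q₁* = 126.0, q₂* = 67.0

Work:
Reaction: q₁ = (328 - 9 - q₂)/2
Reaction: q₂ = (328 - 68 - q₁)/2
Solve simultaneously:
q₁* = (328 - 2×9 + 68)/3 = 126.0
q₂* = (328 - 2×68 + 9)/3 = 67.0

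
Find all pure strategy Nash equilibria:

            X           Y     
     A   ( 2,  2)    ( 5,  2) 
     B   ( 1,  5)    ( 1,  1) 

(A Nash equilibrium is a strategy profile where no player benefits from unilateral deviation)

Nash equilibrium: (A, X), (A, Y)

Work:
Best responses:
  P1 vs X: payoffs [2, 1] → best response A (payoff 2)
  P1 vs Y: payoffs [5, 1] → best response A (payoff 5)
  P2 vs A: payoffs [2, 2] → best response X/Y (payoff 2)
  P2 vs B: payoffs [5, 1] → best response X (payoff 5)
Mutual best responses: (A,X), (A,Y) → Nash equilibria.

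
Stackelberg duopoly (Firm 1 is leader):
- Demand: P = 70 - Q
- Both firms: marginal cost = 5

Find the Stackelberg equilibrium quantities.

q₁* (leader) = 32.5, q₂* (follower) = 16.25

Work:
Follower's reaction: q₂ = (a - c - q₁)/2
Leader substitutes: π₁ = q₁·(a - q₁ - (a-c-q₁)/2 - c)
FOC: q₁* = (70 - 5)/2 = 32.50
Then: q₂* = (70 - 5 - 32.5)/2 = 16.25
Leader has first-mover advantage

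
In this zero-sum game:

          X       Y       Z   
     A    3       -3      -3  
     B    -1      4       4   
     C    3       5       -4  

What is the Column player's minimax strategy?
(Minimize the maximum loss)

Column should play X, value = 3

Work:
Column player minimizes Row's maximum payoff:
Column X: max payoff to Row = 3
Column Y: max payoff to Row = 5
Column Z: max payoff to Row = 4
Minimum is 3, achieved by column X.
Minimax strategy: X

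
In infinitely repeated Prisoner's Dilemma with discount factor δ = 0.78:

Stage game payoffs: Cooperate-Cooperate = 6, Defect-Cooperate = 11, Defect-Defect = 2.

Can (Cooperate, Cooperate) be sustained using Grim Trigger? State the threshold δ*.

δ* = 0.5556; since δ = 0.78 ≥ 0.5556, cooperation can be sustained

Work:
For Grim Trigger:
Cooperate forever: 6/(1-δ)
Defect then punished: 11 + 2·δ/(1-δ)
Need: 6/(1-δ) ≥ 11 + 2·δ/(1-δ)
Solving: δ ≥ (T-R)/(T-P) = (11-6)/(11-2) = 0.5556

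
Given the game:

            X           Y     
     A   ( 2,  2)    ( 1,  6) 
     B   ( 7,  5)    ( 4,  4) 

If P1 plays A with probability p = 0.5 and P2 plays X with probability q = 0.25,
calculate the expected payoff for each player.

E[P1] = 3.0, E[P2] = 4.625

Work:
E[P1] = p·q·π₁(A,X) + p·(1-q)·π₁(A,Y) + (1-p)·q·π₁(B,X) + (1-p)·(1-q)·π₁(B,Y)
= 0.5·0.25·2 + 0.5·0.75·1 + 0.5·0.25·7 + 0.5·0.75·4
= 3.0

E[P2] = 4.625 (similar calculation)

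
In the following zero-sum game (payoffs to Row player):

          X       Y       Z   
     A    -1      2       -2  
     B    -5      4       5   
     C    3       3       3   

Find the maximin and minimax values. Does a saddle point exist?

Maximin = 3, Minimax = 3, Saddle: True

Work:
Row minimums: [-2, -5, 3] → maximin = 3
Column maximums: [3, 4, 5] → minimax = 3
Saddle point exists! Game value = 3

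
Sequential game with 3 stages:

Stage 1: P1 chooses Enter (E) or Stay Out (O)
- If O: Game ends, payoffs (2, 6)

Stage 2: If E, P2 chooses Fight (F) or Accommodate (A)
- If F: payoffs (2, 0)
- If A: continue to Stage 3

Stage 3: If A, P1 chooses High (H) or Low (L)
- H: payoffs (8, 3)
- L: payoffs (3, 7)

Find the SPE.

SPE: (E, A, H); Outcome (8, 3)

Work:
Stage 3: P1 chooses H (8 vs 3)
Stage 2: P2: F->0, A->3 (anticipating H). Choose A
Stage 1: P1: O->2, E->8 (anticipating A, H). Choose E
SPE path: E -> A -> H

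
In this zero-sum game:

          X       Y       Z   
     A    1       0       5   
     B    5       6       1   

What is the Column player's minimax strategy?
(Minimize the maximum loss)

Column should play X or Z (all achieve the minimum), value = 5

Work:
Column player minimizes Row's maximum payoff:
Column X: max payoff to Row = 5
Column Y: max payoff to Row = 6
Column Z: max payoff to Row = 5
Minimum is 5, achieved by columns X, Z (tied).
Each of X or Z is a minimax strategy.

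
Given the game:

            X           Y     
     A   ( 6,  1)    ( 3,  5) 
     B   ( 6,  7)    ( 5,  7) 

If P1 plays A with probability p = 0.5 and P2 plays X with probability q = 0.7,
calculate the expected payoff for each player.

E[P1] = 5.4, E[P2] = 4.6

Work:
E[P1] = p·q·π₁(A,X) + p·(1-q)·π₁(A,Y) + (1-p)·q·π₁(B,X) + (1-p)·(1-q)·π₁(B,Y)
= 0.5·0.7·6 + 0.5·0.3·3 + 0.5·0.7·6 + 0.5·0.3·5
= 5.4

E[P2] = 4.6 (similar calculation)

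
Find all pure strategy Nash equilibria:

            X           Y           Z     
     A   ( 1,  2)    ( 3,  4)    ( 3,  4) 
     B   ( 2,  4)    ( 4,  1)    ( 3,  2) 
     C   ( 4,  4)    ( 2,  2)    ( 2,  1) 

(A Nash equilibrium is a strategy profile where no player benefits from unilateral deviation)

Nash equilibrium: (A, Z), (C, X)

Work:
Best responses:
  P1 vs X: payoffs [1, 2, 4] → best response C (payoff 4)
  P1 vs Y: payoffs [3, 4, 2] → best response B (payoff 4)
  P1 vs Z: payoffs [3, 3, 2] → best response A/B (payoff 3)
  P2 vs A: payoffs [2, 4, 4] → best response Y/Z (payoff 4)
  P2 vs B: payoffs [4, 1, 2] → best response X (payoff 4)
  P2 vs C: payoffs [4, 2, 1] → best response X (payoff 4)
Mutual best responses: (A,Z), (C,X) → Nash equilibria.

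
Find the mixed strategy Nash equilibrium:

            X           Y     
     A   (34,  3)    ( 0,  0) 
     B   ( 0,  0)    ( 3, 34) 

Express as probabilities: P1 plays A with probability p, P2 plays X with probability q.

p = 0.9189, q = 0.0811

Work:
Find probabilities that make opponent indifferent:
P2 chooses q to make P1 indifferent between A and B
P1 chooses p to make P2 indifferent between X and Y
Mixed NE: P1 plays (A: 0.9189, B: 0.0811), P2 plays (X: 0.0811, Y: 0.9189)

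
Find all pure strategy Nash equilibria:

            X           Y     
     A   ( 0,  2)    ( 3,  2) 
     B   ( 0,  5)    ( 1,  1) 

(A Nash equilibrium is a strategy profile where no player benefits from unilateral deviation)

Nash equilibrium: (A, X), (A, Y), (B, X)

Work:
Best responses:
  P1 vs X: payoffs [0, 0] → best response A/B (payoff 0)
  P1 vs Y: payoffs [3, 1] → best response A (payoff 3)
  P2 vs A: payoffs [2, 2] → best response X/Y (payoff 2)
  P2 vs B: payoffs [5, 1] → best response X (payoff 5)
Mutual best responses: (A,X), (A,Y), (B,X) → Nash equilibria.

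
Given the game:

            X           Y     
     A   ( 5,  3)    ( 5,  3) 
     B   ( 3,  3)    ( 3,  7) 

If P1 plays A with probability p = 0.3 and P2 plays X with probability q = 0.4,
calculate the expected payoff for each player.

E[P1] = 3.6, E[P2] = 4.68

Work:
E[P1] = p·q·π₁(A,X) + p·(1-q)·π₁(A,Y) + (1-p)·q·π₁(B,X) + (1-p)·(1-q)·π₁(B,Y)
= 0.3·0.4·5 + 0.3·0.6·5 + 0.7·0.4·3 + 0.7·0.6·3
= 3.6

E[P2] = 4.68 (similar calculation)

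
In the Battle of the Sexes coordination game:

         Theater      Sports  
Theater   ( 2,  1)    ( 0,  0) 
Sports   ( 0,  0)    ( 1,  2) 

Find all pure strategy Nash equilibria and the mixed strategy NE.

Pure NE: (Theater, Theater) and (Sports, Sports); Mixed NE: p = 0.6667, q = 0.3333

Work:
Check pure NE:
(Theater, Theater): (2, 1) - no unilateral deviation beneficial
(Sports, Sports): (1, 2) - no unilateral deviation beneficial
Mixed NE: P1 plays Theater with p = 0.6667, P2 plays Theater with q = 0.3333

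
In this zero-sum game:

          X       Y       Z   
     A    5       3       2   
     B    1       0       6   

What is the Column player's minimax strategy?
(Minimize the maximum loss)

Column should play Y, value = 3

Work:
Column player minimizes Row's maximum payoff:
Column X: max payoff to Row = 5
Column Y: max payoff to Row = 3
Column Z: max payoff to Row = 6
Minimum is 3, achieved by column Y.
Minimax strategy: Y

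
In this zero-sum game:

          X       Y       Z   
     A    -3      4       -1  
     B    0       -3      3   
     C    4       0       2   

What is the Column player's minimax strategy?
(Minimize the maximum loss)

Column should play Z, value = 3

Work:
Column player minimizes Row's maximum payoff:
Column X: max payoff to Row = 4
Column Y: max payoff to Row = 4
Column Z: max payoff to Row = 3
Minimum is 3, achieved by column Z.
Minimax strategy: Z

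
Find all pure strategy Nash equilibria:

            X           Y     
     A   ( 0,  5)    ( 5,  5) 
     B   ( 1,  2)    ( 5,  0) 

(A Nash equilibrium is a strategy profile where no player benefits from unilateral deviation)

Nash equilibrium: (A, Y), (B, X)

Work:
Best responses:
  P1 vs X: payoffs [0, 1] → best response B (payoff 1)
  P1 vs Y: payoffs [5, 5] → best response A/B (payoff 5)
  P2 vs A: payoffs [5, 5] → best response X/Y (payoff 5)
  P2 vs B: payoffs [2, 0] → best response X (payoff 2)
Mutual best responses: (A,Y), (B,X) → Nash equilibria.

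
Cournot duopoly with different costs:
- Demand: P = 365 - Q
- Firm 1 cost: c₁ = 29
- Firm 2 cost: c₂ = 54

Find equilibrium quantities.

q₁* = 120.33, q₂* = 95.33

Work:
Reaction: q₁ = (365 - 29 - q₂)/2
Reaction: q₂ = (365 - 54 - q₁)/2
Solve simultaneously:
q₁* = (365 - 2×29 + 54)/3 = 120.33
q₂* = (365 - 2×54 + 29)/3 = 95.33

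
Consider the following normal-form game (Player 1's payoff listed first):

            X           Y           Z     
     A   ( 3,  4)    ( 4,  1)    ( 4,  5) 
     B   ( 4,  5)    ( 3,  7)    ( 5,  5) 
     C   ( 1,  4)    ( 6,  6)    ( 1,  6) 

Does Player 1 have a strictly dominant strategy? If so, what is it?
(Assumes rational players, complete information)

No strictly dominant strategy exists for Player 1

Work:
A strategy strictly dominates another if it gives a strictly higher payoff against every opponent action. Compare each pair of P1's strategies column-by-column:
  A vs B: [3 vs 4, 4 vs 3, 4 vs 5] → A does not strictly dominate B (column X: 3 ≤ 4)
  A vs C: [3 vs 1, 4 vs 6, 4 vs 1] → A does not strictly dominate C (column Y: 4 ≤ 6)
  B vs A: [4 vs 3, 3 vs 4, 5 vs 4] → B does not strictly dominate A (column Y: 3 ≤ 4)
  B vs C: [4 vs 1, 3 vs 6, 5 vs 1] → B does not strictly dominate C (column Y: 3 ≤ 6)
  C vs A: [1 vs 3, 6 vs 4, 1 vs 4] → C does not strictly dominate A (column X: 1 ≤ 3)
  C vs B: [1 vs 4, 6 vs 3, 1 vs 5] → C does not strictly dominate B (column X: 1 ≤ 4)
No single strategy strictly dominates all others → no strictly dominant strategy.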